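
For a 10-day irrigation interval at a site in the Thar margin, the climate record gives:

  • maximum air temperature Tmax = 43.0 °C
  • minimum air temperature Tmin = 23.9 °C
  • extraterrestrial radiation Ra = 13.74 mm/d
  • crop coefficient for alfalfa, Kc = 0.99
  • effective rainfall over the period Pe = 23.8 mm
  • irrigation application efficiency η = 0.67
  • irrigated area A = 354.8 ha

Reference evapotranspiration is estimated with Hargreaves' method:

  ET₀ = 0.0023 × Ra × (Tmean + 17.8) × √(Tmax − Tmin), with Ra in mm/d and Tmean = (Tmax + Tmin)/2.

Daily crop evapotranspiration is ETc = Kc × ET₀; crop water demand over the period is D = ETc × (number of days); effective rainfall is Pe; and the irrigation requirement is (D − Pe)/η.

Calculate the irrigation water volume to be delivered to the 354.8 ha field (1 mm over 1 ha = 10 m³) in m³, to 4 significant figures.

Tmean = (43.0 + 23.9)/2 = 33.45 °C
ET₀ = 0.0023 × 13.74 × (33.45 + 17.8) × √19.1 = 0.0023 × 13.74 × 51.25 × 4.3704 = 7.0783 mm/d
ETc = Kc × ET₀ = 0.99 × 7.0783 = 7.0075 mm/d
Crop demand D = ETc × 10 d = 7.0075 × 10 = 70.075 mm
D − Pe = 70.075 − 23.8 = 46.275 mm
Gross irrigation = 46.275 / 0.67 = 69.067 mm
Volume = 69.067 mm × 354.8 ha × 10 = 245049.7 m³

245000 m³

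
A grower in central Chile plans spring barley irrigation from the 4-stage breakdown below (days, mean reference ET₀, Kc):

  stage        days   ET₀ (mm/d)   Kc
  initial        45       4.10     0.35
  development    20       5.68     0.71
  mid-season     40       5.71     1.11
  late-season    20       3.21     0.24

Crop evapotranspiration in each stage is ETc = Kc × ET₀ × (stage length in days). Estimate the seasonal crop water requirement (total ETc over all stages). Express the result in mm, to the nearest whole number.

414 mm

initial: 0.35 × 4.10 × 45 = 64.58 mm
development: 0.71 × 5.68 × 20 = 80.66 mm
mid-season: 1.11 × 5.71 × 40 = 253.52 mm
late-season: 0.24 × 3.21 × 20 = 15.41 mm
Seasonal total = 414.17 mm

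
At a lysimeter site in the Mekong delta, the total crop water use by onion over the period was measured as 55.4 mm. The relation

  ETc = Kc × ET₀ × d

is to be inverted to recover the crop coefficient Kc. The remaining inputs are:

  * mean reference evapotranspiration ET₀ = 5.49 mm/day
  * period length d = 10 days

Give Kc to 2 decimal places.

1.01

ETc = Kc × ET₀ × d  ⇒  Kc = ETc / (ET₀ × d)
Kc = 55.4 / (5.49 × 10) = 55.4 / 54.90 = 1.0091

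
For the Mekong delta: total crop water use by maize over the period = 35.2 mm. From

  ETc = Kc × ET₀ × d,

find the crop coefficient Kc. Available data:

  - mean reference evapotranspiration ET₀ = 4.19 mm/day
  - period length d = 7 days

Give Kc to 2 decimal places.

1.20

ETc = Kc × ET₀ × d  ⇒  Kc = ETc / (ET₀ × d)
Kc = 35.2 / (4.19 × 7) = 35.2 / 29.33 = 1.2001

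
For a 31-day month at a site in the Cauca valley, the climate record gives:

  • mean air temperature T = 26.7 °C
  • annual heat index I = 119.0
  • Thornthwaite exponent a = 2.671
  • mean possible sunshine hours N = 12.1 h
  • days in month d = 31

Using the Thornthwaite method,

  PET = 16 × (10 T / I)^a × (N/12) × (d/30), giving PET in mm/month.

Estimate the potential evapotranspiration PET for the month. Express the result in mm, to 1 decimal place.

144.3 mm

10T/I = 10 × 26.7 / 119.0 = 2.2437
(10T/I)^a = 2.2437^2.671 = 8.6582
Uncorrected PET = 16 × 8.6582 = 138.531 mm
Correction = (N/12)(d/30) = (12.1/12)(31/30) = 1.0419
PET = 138.531 × 1.0419 = 144.335 mm/month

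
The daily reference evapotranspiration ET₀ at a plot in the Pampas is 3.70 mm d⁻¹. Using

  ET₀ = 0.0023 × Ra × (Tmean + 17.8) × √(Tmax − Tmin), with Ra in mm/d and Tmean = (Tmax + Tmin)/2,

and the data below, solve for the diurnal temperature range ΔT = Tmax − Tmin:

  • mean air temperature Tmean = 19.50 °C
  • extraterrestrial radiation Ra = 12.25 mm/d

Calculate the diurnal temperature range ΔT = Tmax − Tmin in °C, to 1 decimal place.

√ΔT = ET₀ / [0.0023 × Ra × (Tmean+17.8)] = 3.70 / (0.0023 × 12.25 × 37.30) = 3.5207
ΔT = 3.5207² = 12.395 °C

12.4 °C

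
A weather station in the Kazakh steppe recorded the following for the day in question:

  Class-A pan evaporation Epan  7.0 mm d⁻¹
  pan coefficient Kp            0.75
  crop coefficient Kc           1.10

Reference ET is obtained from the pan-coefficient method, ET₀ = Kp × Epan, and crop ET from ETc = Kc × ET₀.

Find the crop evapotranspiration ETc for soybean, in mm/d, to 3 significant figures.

ET₀ = 0.75 × 7.0 = 5.2500 mm/d
ETc = Kc × ET₀ = 1.10 × 5.2500 = 5.7750 mm/d

5.78 mm/d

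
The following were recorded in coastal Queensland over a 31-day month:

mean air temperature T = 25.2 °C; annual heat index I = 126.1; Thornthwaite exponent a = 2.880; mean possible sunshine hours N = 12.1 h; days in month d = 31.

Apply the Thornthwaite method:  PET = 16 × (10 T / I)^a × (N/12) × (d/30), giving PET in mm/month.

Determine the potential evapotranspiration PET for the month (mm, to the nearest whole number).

10T/I = 10 × 25.2 / 126.1 = 1.9984
(10T/I)^a = 1.9984^2.880 = 7.3446
Uncorrected PET = 16 × 7.3446 = 117.514 mm
Correction = (N/12)(d/30) = (12.1/12)(31/30) = 1.0419
PET = 117.514 × 1.0419 = 122.438 mm/month

122 mm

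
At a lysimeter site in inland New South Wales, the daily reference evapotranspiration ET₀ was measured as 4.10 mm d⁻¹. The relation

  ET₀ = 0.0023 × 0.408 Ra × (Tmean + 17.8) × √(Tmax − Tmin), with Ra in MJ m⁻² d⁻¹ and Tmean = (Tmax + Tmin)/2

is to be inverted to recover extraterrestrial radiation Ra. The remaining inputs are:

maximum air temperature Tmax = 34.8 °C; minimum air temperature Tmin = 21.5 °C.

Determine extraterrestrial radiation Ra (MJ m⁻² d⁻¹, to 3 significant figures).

Tmean = (34.8+21.5)/2 = 28.15 °C; ΔT = 13.3
Ra = ET₀ / [0.0023 × 0.408 × (Tmean+17.8) × √ΔT]
   = 4.10 / (0.0023 × 0.408 × 45.95 × 3.6469) = 26.073 MJ m⁻² d⁻¹

26.1 MJ m⁻² d⁻¹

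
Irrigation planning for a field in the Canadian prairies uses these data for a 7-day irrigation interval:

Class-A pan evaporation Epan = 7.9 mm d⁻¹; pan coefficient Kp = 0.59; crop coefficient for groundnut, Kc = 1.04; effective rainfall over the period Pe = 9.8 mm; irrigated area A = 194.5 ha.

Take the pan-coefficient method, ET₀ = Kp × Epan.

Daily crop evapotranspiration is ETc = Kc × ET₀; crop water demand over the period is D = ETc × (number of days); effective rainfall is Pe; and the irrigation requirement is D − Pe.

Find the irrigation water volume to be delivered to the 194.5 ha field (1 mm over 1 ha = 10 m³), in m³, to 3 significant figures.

46900 m³

ET₀ = 0.59 × 7.9 = 4.6610 mm/d
ETc = Kc × ET₀ = 1.04 × 4.6610 = 4.8474 mm/d
Crop demand D = ETc × 7 d = 4.8474 × 7 = 33.932 mm
D − Pe = 33.932 − 9.8 = 24.132 mm
Volume = 24.132 mm × 194.5 ha × 10 = 46936.7 m³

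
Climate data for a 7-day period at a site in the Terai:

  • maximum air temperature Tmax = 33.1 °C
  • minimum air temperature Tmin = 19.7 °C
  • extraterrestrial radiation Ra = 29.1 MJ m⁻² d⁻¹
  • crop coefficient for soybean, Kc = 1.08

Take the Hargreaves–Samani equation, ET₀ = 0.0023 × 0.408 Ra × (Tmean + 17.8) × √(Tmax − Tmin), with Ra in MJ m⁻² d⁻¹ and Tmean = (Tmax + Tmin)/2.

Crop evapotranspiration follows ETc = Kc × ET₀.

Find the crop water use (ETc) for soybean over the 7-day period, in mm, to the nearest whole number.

33 mm

Tmean = (33.1 + 19.7)/2 = 26.40 °C
0.408 Ra = 0.408 × 29.1 = 11.8728 mm/d equivalent
ET₀ = 0.0023 × 11.8728 × (26.40 + 17.8) × √13.4 = 0.0023 × 11.8728 × 44.20 × 3.6606 = 4.4183 mm/d
ETc = Kc × ET₀ = 1.08 × 4.4183 = 4.7718 mm/d
Over 7 days: 4.7718 × 7 = 33.403 mm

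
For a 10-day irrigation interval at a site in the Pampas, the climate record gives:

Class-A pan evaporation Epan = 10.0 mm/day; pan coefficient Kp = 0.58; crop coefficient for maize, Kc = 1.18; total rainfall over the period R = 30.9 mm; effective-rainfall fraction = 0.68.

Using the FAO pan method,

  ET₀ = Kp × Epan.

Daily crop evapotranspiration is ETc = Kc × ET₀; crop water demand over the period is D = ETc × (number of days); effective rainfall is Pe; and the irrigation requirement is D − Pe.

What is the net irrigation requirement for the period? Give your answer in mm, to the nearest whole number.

47 mm

ET₀ = 0.58 × 10.0 = 5.8000 mm/d
ETc = Kc × ET₀ = 1.18 × 5.8000 = 6.8440 mm/d
Crop demand D = ETc × 10 d = 6.8440 × 10 = 68.440 mm
Pe = 0.68 × 30.9 = 21.012 mm
D − Pe = 68.440 − 21.012 = 47.428 mm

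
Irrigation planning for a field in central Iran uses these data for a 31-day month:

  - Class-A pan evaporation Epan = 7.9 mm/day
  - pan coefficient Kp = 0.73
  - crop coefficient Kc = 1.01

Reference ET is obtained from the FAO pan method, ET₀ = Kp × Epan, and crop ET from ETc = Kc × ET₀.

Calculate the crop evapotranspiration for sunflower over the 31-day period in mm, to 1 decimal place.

ET₀ = 0.73 × 7.9 = 5.7670 mm/d
ETc = Kc × ET₀ = 1.01 × 5.7670 = 5.8247 mm/d
Over 31 days: 5.8247 × 31 = 180.566 mm

180.6 mm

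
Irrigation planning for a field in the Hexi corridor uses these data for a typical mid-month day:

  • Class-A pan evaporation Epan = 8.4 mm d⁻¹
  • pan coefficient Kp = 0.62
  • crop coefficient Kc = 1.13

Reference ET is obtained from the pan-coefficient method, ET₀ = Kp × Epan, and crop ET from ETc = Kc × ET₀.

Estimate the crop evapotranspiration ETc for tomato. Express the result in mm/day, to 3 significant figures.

ET₀ = 0.62 × 8.4 = 5.2080 mm/d
ETc = Kc × ET₀ = 1.13 × 5.2080 = 5.8850 mm/d

5.89 mm/day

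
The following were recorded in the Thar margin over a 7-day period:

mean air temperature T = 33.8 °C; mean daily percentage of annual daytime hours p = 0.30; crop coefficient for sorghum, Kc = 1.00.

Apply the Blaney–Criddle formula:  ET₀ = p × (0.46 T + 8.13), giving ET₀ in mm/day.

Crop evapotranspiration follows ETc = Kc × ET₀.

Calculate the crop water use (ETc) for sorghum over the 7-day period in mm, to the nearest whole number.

ET₀ = 0.30 × (0.46 × 33.8 + 8.13) = 0.30 × 23.678 = 7.1034 mm/d
ETc = Kc × ET₀ = 1.00 × 7.1034 = 7.1034 mm/d
Over 7 days: 7.1034 × 7 = 49.724 mm

50 mm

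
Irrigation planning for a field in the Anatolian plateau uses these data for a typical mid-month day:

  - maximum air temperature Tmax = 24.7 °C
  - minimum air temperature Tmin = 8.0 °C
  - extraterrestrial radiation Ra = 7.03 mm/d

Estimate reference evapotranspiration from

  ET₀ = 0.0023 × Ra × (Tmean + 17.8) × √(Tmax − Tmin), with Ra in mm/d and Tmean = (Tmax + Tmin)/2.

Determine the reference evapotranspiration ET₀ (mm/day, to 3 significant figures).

Tmean = (24.7 + 8.0)/2 = 16.35 °C
ET₀ = 0.0023 × 7.03 × (16.35 + 17.8) × √16.7 = 0.0023 × 7.03 × 34.15 × 4.0866 = 2.2565 mm/d

2.26 mm/day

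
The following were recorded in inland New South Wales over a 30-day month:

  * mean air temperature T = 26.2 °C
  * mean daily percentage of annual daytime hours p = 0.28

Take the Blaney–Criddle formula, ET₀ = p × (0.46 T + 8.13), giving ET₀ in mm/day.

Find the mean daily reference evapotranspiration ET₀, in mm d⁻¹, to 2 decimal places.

5.65 mm d⁻¹

ET₀ = 0.28 × (0.46 × 26.2 + 8.13) = 0.28 × 20.182 = 5.6510 mm/d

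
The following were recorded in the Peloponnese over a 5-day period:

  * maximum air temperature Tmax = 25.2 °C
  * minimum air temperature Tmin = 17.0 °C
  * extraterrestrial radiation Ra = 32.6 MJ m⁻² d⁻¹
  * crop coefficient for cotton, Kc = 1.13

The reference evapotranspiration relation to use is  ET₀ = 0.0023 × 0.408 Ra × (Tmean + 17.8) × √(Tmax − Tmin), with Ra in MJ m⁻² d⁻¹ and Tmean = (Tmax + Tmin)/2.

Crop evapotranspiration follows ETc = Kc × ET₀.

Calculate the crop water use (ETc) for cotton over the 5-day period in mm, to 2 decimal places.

Tmean = (25.2 + 17.0)/2 = 21.10 °C
0.408 Ra = 0.408 × 32.6 = 13.3008 mm/d equivalent
ET₀ = 0.0023 × 13.3008 × (21.10 + 17.8) × √8.2 = 0.0023 × 13.3008 × 38.90 × 2.8636 = 3.4077 mm/d
ETc = Kc × ET₀ = 1.13 × 3.4077 = 3.8507 mm/d
Over 5 days: 3.8507 × 5 = 19.254 mm

19.25 mm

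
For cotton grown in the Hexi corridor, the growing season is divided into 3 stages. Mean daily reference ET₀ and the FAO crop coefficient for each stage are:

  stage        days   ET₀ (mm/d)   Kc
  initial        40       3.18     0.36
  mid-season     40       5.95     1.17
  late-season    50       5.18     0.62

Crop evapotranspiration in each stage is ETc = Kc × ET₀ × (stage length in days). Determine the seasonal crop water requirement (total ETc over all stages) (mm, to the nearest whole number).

initial: 0.36 × 3.18 × 40 = 45.79 mm
mid-season: 1.17 × 5.95 × 40 = 278.46 mm
late-season: 0.62 × 5.18 × 50 = 160.58 mm
Seasonal total = 484.83 mm

485 mm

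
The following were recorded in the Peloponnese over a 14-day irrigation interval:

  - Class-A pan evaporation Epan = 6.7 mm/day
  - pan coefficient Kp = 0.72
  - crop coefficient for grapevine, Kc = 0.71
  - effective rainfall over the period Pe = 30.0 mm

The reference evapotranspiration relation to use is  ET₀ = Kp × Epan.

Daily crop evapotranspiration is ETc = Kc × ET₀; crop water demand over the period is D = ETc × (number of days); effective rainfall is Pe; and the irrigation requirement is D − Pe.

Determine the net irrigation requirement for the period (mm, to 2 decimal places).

ET₀ = 0.72 × 6.7 = 4.8240 mm/d
ETc = Kc × ET₀ = 0.71 × 4.8240 = 3.4250 mm/d
Crop demand D = ETc × 14 d = 3.4250 × 14 = 47.950 mm
D − Pe = 47.950 − 30.0 = 17.950 mm

17.95 mm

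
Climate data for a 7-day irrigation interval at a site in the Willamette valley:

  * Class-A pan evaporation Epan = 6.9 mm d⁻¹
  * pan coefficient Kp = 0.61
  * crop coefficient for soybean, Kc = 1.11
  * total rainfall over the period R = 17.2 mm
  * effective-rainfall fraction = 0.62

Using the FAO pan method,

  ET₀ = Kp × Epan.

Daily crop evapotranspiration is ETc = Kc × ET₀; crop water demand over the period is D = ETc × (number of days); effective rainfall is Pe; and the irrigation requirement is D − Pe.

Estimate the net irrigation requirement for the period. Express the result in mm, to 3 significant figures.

ET₀ = 0.61 × 6.9 = 4.2090 mm/d
ETc = Kc × ET₀ = 1.11 × 4.2090 = 4.6720 mm/d
Crop demand D = ETc × 7 d = 4.6720 × 7 = 32.704 mm
Pe = 0.62 × 17.2 = 10.664 mm
D − Pe = 32.704 − 10.664 = 22.040 mm

22.0 mm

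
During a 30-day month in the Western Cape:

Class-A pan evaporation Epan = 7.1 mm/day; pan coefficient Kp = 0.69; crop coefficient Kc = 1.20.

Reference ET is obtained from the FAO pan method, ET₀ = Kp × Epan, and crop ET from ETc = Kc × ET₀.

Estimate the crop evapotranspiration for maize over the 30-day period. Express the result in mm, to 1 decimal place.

ET₀ = 0.69 × 7.1 = 4.8990 mm/d
ETc = Kc × ET₀ = 1.20 × 4.8990 = 5.8788 mm/d
Over 30 days: 5.8788 × 30 = 176.364 mm

176.4 mm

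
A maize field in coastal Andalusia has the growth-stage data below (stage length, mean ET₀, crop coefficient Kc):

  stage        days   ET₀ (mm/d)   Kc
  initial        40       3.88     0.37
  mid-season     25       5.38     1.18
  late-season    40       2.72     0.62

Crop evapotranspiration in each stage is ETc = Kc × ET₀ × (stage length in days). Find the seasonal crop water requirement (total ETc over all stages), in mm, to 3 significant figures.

initial: 0.37 × 3.88 × 40 = 57.42 mm
mid-season: 1.18 × 5.38 × 25 = 158.71 mm
late-season: 0.62 × 2.72 × 40 = 67.46 mm
Seasonal total = 283.59 mm

284 mm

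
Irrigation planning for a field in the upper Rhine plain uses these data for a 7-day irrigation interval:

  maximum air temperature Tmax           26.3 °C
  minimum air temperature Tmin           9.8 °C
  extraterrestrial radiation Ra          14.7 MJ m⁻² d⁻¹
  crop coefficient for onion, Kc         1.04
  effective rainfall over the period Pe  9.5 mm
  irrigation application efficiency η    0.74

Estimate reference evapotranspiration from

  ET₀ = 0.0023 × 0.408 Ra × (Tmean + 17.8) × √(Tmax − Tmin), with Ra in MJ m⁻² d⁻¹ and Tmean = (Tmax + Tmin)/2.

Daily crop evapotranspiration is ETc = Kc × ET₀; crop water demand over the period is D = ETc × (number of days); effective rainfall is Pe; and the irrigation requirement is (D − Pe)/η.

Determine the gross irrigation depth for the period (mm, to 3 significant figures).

Tmean = (26.3 + 9.8)/2 = 18.05 °C
0.408 Ra = 0.408 × 14.7 = 5.9976 mm/d equivalent
ET₀ = 0.0023 × 5.9976 × (18.05 + 17.8) × √16.5 = 0.0023 × 5.9976 × 35.85 × 4.0620 = 2.0088 mm/d
ETc = Kc × ET₀ = 1.04 × 2.0088 = 2.0892 mm/d
Crop demand D = ETc × 7 d = 2.0892 × 7 = 14.624 mm
D − Pe = 14.624 − 9.5 = 5.124 mm
Gross irrigation = 5.124 / 0.74 = 6.924 mm

6.92 mm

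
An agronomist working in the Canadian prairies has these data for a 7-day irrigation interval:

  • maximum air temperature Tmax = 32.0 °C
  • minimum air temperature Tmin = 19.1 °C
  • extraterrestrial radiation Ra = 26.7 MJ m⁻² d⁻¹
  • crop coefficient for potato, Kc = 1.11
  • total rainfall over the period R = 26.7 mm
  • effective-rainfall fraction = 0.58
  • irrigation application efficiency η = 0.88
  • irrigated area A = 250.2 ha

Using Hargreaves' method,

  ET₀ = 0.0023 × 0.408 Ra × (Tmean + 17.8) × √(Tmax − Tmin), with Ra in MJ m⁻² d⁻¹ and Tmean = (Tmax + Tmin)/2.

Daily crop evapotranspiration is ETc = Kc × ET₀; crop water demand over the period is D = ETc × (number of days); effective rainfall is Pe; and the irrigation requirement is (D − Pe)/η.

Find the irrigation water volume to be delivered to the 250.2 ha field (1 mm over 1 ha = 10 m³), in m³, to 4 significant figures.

42150 m³

Tmean = (32.0 + 19.1)/2 = 25.55 °C
0.408 Ra = 0.408 × 26.7 = 10.8936 mm/d equivalent
ET₀ = 0.0023 × 10.8936 × (25.55 + 17.8) × √12.9 = 0.0023 × 10.8936 × 43.35 × 3.5917 = 3.9011 mm/d
ETc = Kc × ET₀ = 1.11 × 3.9011 = 4.3302 mm/d
Crop demand D = ETc × 7 d = 4.3302 × 7 = 30.311 mm
Pe = 0.58 × 26.7 = 15.486 mm
D − Pe = 30.311 − 15.486 = 14.825 mm
Gross irrigation = 14.825 / 0.88 = 16.847 mm
Volume = 16.847 mm × 250.2 ha × 10 = 42151.2 m³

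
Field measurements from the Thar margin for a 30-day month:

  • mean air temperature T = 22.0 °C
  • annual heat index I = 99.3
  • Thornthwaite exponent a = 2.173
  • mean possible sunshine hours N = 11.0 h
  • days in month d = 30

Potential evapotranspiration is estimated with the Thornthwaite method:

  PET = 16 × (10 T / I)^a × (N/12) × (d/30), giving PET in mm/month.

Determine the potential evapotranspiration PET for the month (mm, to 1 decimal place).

82.6 mm

10T/I = 10 × 22.0 / 99.3 = 2.2155
(10T/I)^a = 2.2155^2.173 = 5.6326
Uncorrected PET = 16 × 5.6326 = 90.122 mm
Correction = (N/12)(d/30) = (11.0/12)(30/30) = 0.9167
PET = 90.122 × 0.9167 = 82.615 mm/month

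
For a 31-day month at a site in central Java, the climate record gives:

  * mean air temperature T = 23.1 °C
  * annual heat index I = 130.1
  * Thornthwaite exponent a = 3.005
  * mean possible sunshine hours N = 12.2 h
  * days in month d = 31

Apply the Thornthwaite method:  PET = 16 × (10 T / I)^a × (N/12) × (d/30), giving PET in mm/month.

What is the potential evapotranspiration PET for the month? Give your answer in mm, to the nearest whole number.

94 mm

10T/I = 10 × 23.1 / 130.1 = 1.7756
(10T/I)^a = 1.7756^3.005 = 5.6141
Uncorrected PET = 16 × 5.6141 = 89.826 mm
Correction = (N/12)(d/30) = (12.2/12)(31/30) = 1.0506
PET = 89.826 × 1.0506 = 94.371 mm/month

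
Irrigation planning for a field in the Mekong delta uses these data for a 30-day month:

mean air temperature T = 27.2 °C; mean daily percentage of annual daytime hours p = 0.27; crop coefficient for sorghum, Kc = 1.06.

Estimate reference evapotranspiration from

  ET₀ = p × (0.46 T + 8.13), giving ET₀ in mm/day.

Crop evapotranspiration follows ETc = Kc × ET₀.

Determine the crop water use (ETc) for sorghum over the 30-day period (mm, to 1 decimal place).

177.2 mm

ET₀ = 0.27 × (0.46 × 27.2 + 8.13) = 0.27 × 20.642 = 5.5733 mm/d
ETc = Kc × ET₀ = 1.06 × 5.5733 = 5.9077 mm/d
Over 30 days: 5.9077 × 30 = 177.231 mm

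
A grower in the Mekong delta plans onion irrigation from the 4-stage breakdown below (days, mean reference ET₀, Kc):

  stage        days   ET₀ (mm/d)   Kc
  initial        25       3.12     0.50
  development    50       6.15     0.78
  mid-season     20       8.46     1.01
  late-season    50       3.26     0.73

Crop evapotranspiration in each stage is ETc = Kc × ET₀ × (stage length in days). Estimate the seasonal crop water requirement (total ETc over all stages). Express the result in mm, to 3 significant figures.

initial: 0.50 × 3.12 × 25 = 39.00 mm
development: 0.78 × 6.15 × 50 = 239.85 mm
mid-season: 1.01 × 8.46 × 20 = 170.89 mm
late-season: 0.73 × 3.26 × 50 = 118.99 mm
Seasonal total = 568.73 mm

569 mm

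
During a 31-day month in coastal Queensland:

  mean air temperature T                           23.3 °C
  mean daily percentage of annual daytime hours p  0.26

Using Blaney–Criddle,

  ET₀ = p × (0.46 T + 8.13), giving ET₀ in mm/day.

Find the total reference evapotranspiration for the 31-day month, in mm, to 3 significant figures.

ET₀ = 0.26 × (0.46 × 23.3 + 8.13) = 0.26 × 18.848 = 4.9005 mm/d
Monthly total = 4.9005 × 31 = 151.916 mm

152 mm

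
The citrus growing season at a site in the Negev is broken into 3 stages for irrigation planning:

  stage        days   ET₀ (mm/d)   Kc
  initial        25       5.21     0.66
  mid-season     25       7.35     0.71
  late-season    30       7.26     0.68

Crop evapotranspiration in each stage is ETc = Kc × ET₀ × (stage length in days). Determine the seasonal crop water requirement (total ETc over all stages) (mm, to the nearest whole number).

365 mm

initial: 0.66 × 5.21 × 25 = 85.97 mm
mid-season: 0.71 × 7.35 × 25 = 130.46 mm
late-season: 0.68 × 7.26 × 30 = 148.10 mm
Seasonal total = 364.53 mm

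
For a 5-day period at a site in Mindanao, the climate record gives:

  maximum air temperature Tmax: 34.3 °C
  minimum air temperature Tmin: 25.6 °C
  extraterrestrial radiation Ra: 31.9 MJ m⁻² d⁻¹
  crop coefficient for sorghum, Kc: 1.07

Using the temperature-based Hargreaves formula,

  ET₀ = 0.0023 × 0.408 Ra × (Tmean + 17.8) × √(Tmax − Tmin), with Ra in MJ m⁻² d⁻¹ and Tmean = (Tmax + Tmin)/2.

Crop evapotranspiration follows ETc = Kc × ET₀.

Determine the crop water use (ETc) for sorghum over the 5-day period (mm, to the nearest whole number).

Tmean = (34.3 + 25.6)/2 = 29.95 °C
0.408 Ra = 0.408 × 31.9 = 13.0152 mm/d equivalent
ET₀ = 0.0023 × 13.0152 × (29.95 + 17.8) × √8.7 = 0.0023 × 13.0152 × 47.75 × 2.9496 = 4.2161 mm/d
ETc = Kc × ET₀ = 1.07 × 4.2161 = 4.5112 mm/d
Over 5 days: 4.5112 × 5 = 22.556 mm

23 mm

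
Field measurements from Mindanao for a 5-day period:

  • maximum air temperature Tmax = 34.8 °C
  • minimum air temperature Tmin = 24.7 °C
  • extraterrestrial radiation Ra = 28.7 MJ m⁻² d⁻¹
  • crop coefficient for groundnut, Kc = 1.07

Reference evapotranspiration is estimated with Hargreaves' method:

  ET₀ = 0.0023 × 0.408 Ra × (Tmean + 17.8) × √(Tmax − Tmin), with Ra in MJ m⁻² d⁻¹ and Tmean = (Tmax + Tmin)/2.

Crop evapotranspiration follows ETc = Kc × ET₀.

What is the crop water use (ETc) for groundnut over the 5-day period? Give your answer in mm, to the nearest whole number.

22 mm

Tmean = (34.8 + 24.7)/2 = 29.75 °C
0.408 Ra = 0.408 × 28.7 = 11.7096 mm/d equivalent
ET₀ = 0.0023 × 11.7096 × (29.75 + 17.8) × √10.1 = 0.0023 × 11.7096 × 47.55 × 3.1780 = 4.0698 mm/d
ETc = Kc × ET₀ = 1.07 × 4.0698 = 4.3547 mm/d
Over 5 days: 4.3547 × 5 = 21.774 mm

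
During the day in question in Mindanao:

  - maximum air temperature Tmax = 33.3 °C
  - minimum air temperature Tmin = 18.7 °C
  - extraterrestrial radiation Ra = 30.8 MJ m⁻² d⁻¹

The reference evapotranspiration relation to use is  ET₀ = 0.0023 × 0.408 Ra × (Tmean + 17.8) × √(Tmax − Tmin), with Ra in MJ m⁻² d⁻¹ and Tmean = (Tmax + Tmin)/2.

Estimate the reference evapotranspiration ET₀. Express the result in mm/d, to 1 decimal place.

Tmean = (33.3 + 18.7)/2 = 26.00 °C
0.408 Ra = 0.408 × 30.8 = 12.5664 mm/d equivalent
ET₀ = 0.0023 × 12.5664 × (26.00 + 17.8) × √14.6 = 0.0023 × 12.5664 × 43.80 × 3.8210 = 4.8372 mm/d

4.8 mm/d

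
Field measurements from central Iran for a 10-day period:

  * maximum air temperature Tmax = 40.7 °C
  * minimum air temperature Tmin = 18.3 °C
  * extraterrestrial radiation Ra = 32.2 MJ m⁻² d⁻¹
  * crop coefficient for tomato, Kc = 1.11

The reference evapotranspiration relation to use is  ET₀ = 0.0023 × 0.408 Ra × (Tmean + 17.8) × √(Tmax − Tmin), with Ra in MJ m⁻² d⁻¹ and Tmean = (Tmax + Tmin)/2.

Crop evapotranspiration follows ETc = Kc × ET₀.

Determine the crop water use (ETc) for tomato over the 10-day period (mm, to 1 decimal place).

Tmean = (40.7 + 18.3)/2 = 29.50 °C
0.408 Ra = 0.408 × 32.2 = 13.1376 mm/d equivalent
ET₀ = 0.0023 × 13.1376 × (29.50 + 17.8) × √22.4 = 0.0023 × 13.1376 × 47.30 × 4.7329 = 6.7644 mm/d
ETc = Kc × ET₀ = 1.11 × 6.7644 = 7.5085 mm/d
Over 10 days: 7.5085 × 10 = 75.085 mm

75.1 mm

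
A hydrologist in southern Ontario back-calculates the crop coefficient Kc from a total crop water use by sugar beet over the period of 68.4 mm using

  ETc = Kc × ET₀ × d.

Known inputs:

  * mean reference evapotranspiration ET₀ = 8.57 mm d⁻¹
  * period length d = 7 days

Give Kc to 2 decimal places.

1.14

ETc = Kc × ET₀ × d  ⇒  Kc = ETc / (ET₀ × d)
Kc = 68.4 / (8.57 × 7) = 68.4 / 59.99 = 1.1402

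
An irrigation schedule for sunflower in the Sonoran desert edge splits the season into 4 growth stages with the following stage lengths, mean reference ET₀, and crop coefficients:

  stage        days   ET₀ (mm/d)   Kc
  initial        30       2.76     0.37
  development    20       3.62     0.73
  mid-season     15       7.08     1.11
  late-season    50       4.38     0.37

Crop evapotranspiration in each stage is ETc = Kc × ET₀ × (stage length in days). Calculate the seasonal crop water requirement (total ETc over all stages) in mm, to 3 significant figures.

initial: 0.37 × 2.76 × 30 = 30.64 mm
development: 0.73 × 3.62 × 20 = 52.85 mm
mid-season: 1.11 × 7.08 × 15 = 117.88 mm
late-season: 0.37 × 4.38 × 50 = 81.03 mm
Seasonal total = 282.40 mm

282 mm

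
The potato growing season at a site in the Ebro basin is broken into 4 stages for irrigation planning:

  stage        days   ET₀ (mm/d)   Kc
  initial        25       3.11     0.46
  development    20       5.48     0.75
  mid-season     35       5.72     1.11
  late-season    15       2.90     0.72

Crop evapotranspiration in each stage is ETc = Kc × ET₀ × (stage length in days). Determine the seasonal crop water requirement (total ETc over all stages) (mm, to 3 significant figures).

initial: 0.46 × 3.11 × 25 = 35.77 mm
development: 0.75 × 5.48 × 20 = 82.20 mm
mid-season: 1.11 × 5.72 × 35 = 222.22 mm
late-season: 0.72 × 2.90 × 15 = 31.32 mm
Seasonal total = 371.51 mm

372 mm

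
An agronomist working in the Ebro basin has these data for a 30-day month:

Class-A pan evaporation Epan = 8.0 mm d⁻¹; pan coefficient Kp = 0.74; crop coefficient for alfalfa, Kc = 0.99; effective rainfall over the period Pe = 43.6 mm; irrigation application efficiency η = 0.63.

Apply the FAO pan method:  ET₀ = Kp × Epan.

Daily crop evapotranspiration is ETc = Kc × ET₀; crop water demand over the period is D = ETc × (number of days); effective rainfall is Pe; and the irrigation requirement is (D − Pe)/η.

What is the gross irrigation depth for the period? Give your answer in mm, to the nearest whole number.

ET₀ = 0.74 × 8.0 = 5.9200 mm/d
ETc = Kc × ET₀ = 0.99 × 5.9200 = 5.8608 mm/d
Crop demand D = ETc × 30 d = 5.8608 × 30 = 175.824 mm
D − Pe = 175.824 − 43.6 = 132.224 mm
Gross irrigation = 132.224 / 0.63 = 209.879 mm

210 mm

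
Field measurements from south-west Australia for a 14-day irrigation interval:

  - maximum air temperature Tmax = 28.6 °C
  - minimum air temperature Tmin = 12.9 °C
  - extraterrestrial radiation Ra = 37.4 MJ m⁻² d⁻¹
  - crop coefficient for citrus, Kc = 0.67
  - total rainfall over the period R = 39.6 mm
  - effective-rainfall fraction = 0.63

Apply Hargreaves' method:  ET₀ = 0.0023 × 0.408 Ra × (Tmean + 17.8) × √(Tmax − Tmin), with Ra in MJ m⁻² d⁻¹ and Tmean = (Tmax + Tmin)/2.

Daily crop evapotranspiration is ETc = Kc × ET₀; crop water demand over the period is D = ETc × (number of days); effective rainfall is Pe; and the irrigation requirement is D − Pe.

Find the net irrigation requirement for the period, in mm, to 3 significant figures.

25.3 mm

Tmean = (28.6 + 12.9)/2 = 20.75 °C
0.408 Ra = 0.408 × 37.4 = 15.2592 mm/d equivalent
ET₀ = 0.0023 × 15.2592 × (20.75 + 17.8) × √15.7 = 0.0023 × 15.2592 × 38.55 × 3.9623 = 5.3608 mm/d
ETc = Kc × ET₀ = 0.67 × 5.3608 = 3.5917 mm/d
Crop demand D = ETc × 14 d = 3.5917 × 14 = 50.284 mm
Pe = 0.63 × 39.6 = 24.948 mm
D − Pe = 50.284 − 24.948 = 25.336 mm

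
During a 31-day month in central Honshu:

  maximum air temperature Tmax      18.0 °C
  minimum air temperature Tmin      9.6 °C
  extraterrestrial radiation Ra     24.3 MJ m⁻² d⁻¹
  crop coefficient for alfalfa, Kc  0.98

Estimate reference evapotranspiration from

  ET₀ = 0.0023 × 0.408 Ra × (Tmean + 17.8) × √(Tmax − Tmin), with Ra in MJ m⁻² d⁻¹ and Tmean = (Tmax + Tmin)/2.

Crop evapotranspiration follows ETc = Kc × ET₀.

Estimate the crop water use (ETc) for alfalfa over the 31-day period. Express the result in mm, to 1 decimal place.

Tmean = (18.0 + 9.6)/2 = 13.80 °C
0.408 Ra = 0.408 × 24.3 = 9.9144 mm/d equivalent
ET₀ = 0.0023 × 9.9144 × (13.80 + 17.8) × √8.4 = 0.0023 × 9.9144 × 31.60 × 2.8983 = 2.0885 mm/d
ETc = Kc × ET₀ = 0.98 × 2.0885 = 2.0467 mm/d
Over 31 days: 2.0467 × 31 = 63.448 mm

63.4 mm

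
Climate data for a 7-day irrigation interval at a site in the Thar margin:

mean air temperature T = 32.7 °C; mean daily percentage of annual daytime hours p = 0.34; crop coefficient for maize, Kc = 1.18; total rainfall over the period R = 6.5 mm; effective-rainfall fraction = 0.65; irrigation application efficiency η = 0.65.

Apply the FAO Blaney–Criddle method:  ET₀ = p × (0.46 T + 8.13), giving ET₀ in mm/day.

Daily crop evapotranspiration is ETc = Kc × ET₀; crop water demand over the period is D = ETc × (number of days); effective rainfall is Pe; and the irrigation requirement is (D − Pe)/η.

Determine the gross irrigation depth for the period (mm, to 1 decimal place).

ET₀ = 0.34 × (0.46 × 32.7 + 8.13) = 0.34 × 23.172 = 7.8785 mm/d
ETc = Kc × ET₀ = 1.18 × 7.8785 = 9.2966 mm/d
Crop demand D = ETc × 7 d = 9.2966 × 7 = 65.076 mm
Pe = 0.65 × 6.5 = 4.225 mm
D − Pe = 65.076 − 4.225 = 60.851 mm
Gross irrigation = 60.851 / 0.65 = 93.617 mm

93.6 mm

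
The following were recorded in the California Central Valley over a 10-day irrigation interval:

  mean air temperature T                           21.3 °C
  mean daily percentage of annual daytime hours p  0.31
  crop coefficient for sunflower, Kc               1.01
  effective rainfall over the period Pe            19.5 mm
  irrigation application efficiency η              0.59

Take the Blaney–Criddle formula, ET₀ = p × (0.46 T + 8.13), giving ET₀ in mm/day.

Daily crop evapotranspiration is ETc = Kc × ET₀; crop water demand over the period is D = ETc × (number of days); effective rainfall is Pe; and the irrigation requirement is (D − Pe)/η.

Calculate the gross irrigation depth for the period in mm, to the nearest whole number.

62 mm

ET₀ = 0.31 × (0.46 × 21.3 + 8.13) = 0.31 × 17.928 = 5.5577 mm/d
ETc = Kc × ET₀ = 1.01 × 5.5577 = 5.6133 mm/d
Crop demand D = ETc × 10 d = 5.6133 × 10 = 56.133 mm
D − Pe = 56.133 − 19.5 = 36.633 mm
Gross irrigation = 36.633 / 0.59 = 62.090 mm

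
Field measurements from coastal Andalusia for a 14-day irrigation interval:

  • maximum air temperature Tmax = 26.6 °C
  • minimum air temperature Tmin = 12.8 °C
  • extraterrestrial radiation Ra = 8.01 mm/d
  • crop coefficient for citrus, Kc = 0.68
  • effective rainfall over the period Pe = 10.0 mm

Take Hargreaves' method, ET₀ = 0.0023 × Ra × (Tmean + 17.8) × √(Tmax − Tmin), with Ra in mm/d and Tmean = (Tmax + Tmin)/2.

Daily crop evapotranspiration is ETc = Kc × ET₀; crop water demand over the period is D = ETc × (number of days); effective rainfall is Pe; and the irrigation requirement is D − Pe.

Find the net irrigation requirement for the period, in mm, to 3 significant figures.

Tmean = (26.6 + 12.8)/2 = 19.70 °C
ET₀ = 0.0023 × 8.01 × (19.70 + 17.8) × √13.8 = 0.0023 × 8.01 × 37.50 × 3.7148 = 2.5664 mm/d
ETc = Kc × ET₀ = 0.68 × 2.5664 = 1.7452 mm/d
Crop demand D = ETc × 14 d = 1.7452 × 14 = 24.433 mm
D − Pe = 24.433 − 10.0 = 14.433 mm

14.4 mm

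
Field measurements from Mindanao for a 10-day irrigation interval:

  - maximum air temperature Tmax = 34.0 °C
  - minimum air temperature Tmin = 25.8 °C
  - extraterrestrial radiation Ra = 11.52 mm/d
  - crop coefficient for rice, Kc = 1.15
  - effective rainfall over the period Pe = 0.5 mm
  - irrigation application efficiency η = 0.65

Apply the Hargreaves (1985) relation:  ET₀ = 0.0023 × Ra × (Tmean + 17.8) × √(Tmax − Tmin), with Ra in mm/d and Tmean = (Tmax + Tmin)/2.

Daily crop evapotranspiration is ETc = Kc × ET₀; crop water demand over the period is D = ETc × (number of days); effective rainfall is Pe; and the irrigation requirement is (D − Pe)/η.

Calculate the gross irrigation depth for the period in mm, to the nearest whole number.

Tmean = (34.0 + 25.8)/2 = 29.90 °C
ET₀ = 0.0023 × 11.52 × (29.90 + 17.8) × √8.2 = 0.0023 × 11.52 × 47.70 × 2.8636 = 3.6192 mm/d
ETc = Kc × ET₀ = 1.15 × 3.6192 = 4.1621 mm/d
Crop demand D = ETc × 10 d = 4.1621 × 10 = 41.621 mm
D − Pe = 41.621 − 0.5 = 41.121 mm
Gross irrigation = 41.121 / 0.65 = 63.263 mm

63 mm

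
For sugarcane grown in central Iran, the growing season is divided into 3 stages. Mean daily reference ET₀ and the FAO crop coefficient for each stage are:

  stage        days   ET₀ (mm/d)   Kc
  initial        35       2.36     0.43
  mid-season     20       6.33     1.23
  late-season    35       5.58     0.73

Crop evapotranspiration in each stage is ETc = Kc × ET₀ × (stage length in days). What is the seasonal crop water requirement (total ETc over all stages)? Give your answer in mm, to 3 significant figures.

initial: 0.43 × 2.36 × 35 = 35.52 mm
mid-season: 1.23 × 6.33 × 20 = 155.72 mm
late-season: 0.73 × 5.58 × 35 = 142.57 mm
Seasonal total = 333.81 mm

334 mm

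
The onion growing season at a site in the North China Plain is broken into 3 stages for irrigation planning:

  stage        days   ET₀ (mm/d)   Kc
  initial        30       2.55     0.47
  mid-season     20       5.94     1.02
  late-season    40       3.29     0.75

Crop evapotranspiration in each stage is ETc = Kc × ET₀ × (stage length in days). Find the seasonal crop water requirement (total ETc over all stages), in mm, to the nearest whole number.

256 mm

initial: 0.47 × 2.55 × 30 = 35.96 mm
mid-season: 1.02 × 5.94 × 20 = 121.18 mm
late-season: 0.75 × 3.29 × 40 = 98.70 mm
Seasonal total = 255.84 mm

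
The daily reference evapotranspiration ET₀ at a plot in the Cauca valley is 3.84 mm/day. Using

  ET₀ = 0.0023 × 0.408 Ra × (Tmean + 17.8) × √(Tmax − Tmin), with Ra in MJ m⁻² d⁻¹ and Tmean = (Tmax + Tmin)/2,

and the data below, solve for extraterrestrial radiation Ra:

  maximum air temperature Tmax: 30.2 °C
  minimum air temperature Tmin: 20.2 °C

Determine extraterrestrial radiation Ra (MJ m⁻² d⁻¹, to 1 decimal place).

30.1 MJ m⁻² d⁻¹

Tmean = (30.2+20.2)/2 = 25.20 °C; ΔT = 10.0
Ra = ET₀ / [0.0023 × 0.408 × (Tmean+17.8) × √ΔT]
   = 3.84 / (0.0023 × 0.408 × 43.00 × 3.1623) = 30.093 MJ m⁻² d⁻¹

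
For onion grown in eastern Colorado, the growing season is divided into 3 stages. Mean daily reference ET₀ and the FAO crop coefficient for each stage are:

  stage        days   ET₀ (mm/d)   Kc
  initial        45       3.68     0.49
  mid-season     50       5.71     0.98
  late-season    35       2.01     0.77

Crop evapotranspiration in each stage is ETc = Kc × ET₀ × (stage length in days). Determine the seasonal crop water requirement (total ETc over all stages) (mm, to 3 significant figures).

initial: 0.49 × 3.68 × 45 = 81.14 mm
mid-season: 0.98 × 5.71 × 50 = 279.79 mm
late-season: 0.77 × 2.01 × 35 = 54.17 mm
Seasonal total = 415.10 mm

415 mm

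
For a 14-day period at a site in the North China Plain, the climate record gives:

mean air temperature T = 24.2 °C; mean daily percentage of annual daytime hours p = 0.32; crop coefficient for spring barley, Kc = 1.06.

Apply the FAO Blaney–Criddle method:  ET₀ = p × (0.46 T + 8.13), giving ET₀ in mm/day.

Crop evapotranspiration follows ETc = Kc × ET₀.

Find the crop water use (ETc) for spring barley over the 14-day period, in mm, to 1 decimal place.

91.5 mm

ET₀ = 0.32 × (0.46 × 24.2 + 8.13) = 0.32 × 19.262 = 6.1638 mm/d
ETc = Kc × ET₀ = 1.06 × 6.1638 = 6.5336 mm/d
Over 14 days: 6.5336 × 14 = 91.470 mm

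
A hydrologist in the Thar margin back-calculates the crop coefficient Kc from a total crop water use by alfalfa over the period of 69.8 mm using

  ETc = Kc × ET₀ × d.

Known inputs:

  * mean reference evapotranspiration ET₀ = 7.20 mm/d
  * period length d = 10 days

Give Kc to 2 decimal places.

0.97

ETc = Kc × ET₀ × d  ⇒  Kc = ETc / (ET₀ × d)
Kc = 69.8 / (7.20 × 10) = 69.8 / 72.00 = 0.9694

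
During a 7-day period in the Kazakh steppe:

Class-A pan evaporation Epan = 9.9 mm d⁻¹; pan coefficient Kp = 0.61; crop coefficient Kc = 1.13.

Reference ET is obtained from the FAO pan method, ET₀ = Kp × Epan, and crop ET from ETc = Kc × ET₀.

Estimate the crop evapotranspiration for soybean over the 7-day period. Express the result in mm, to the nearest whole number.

48 mm

ET₀ = 0.61 × 9.9 = 6.0390 mm/d
ETc = Kc × ET₀ = 1.13 × 6.0390 = 6.8241 mm/d
Over 7 days: 6.8241 × 7 = 47.769 mm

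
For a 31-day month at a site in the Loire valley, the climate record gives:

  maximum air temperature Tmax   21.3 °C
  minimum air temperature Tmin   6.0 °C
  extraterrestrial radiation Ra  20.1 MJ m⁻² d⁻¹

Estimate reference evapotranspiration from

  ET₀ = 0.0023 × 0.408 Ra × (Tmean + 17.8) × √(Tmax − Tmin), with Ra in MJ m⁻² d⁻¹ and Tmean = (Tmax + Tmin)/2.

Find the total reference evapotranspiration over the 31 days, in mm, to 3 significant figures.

Tmean = (21.3 + 6.0)/2 = 13.65 °C
0.408 Ra = 0.408 × 20.1 = 8.2008 mm/d equivalent
ET₀ = 0.0023 × 8.2008 × (13.65 + 17.8) × √15.3 = 0.0023 × 8.2008 × 31.45 × 3.9115 = 2.3203 mm/d
Over 31 days: 2.3203 × 31 = 71.929 mm

71.9 mm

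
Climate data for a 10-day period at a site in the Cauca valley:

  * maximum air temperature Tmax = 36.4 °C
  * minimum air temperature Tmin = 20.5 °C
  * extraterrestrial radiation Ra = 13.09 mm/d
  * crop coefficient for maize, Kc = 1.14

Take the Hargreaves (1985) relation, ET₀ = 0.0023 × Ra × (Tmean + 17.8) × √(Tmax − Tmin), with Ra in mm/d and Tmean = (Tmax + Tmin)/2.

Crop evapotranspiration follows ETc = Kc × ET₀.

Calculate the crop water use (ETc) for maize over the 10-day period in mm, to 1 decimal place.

63.3 mm

Tmean = (36.4 + 20.5)/2 = 28.45 °C
ET₀ = 0.0023 × 13.09 × (28.45 + 17.8) × √15.9 = 0.0023 × 13.09 × 46.25 × 3.9875 = 5.5524 mm/d
ETc = Kc × ET₀ = 1.14 × 5.5524 = 6.3297 mm/d
Over 10 days: 6.3297 × 10 = 63.297 mm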